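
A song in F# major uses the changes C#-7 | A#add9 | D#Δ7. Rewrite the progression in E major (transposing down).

B-7 G#add9 C#Δ7

F# major down to E major is a major second; each chord root moves by that interval while the quality stays the same.
C#-7: root C# down a major second → B, giving B-7.
A#add9: root A# down a major second → G#, giving G#add9.
D#Δ7: root D# down a major second → C#, giving C#Δ7.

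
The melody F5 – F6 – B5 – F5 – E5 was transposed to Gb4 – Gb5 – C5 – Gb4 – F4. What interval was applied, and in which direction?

down a major seventh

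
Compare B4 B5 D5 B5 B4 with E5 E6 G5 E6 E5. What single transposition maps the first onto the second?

up a perfect fourth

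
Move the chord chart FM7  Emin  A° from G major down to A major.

G major down to A major is a minor seventh; each chord root moves by that interval while the quality stays the same.
FM7: root F down a minor seventh → G, giving GM7.
Emin: root E down a minor seventh → F#, giving F#min.
A°: root A down a minor seventh → B, giving B°.

GM7 F#min B°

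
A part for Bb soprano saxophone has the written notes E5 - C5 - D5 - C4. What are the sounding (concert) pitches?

D5 Bb4 C5 Bb3

Written C4 on the Bb soprano saxophone sounds as Bb3, a major second lower; apply that shift to every note.
E5 gives D5
C5 gives Bb4
D5 gives C5
C4 gives Bb3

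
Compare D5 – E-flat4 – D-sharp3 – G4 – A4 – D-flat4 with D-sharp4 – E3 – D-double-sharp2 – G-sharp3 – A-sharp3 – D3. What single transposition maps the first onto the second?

From D5 to D#4 is 8 letter names — an octave of some quality.
D#4 to D5 is 11 semitones, which makes it a diminished octave; the second version is lower, so the direction is down.
Checking another pair — Db4 → D3 — gives the same interval.

down a diminished octave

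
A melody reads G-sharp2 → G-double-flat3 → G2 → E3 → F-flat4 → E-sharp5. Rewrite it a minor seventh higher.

F#3 Fbb4 F3 D4 Ebb5 D#6

G#2 -> F#3
Gbb3 -> Fbb4
G2 -> F3
E3 -> D4
Fb4 -> Ebb5
E#5 -> D#6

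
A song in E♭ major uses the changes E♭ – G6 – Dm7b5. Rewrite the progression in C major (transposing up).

C E6 Bm7b5

E♭ major up to C major is a major sixth; each chord root moves by that interval while the quality stays the same.
E♭: root E♭ up a major sixth → C, giving C.
G6: root G up a major sixth → E, giving E6.
Dm7b5: root D up a major sixth → B, giving Bm7b5.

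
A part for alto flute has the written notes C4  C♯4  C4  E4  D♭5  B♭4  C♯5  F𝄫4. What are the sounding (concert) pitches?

G3 G#3 G3 B3 Ab4 F4 G#4 Cbb4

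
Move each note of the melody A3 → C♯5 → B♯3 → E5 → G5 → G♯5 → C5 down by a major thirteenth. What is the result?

A3 gives C2
C#5 gives E3
B#3 gives D#2
E5 gives G3
G5 gives Bb3
G#5 gives B3
C5 gives Eb3

C2 E3 D#2 G3 Bb3 B3 Eb3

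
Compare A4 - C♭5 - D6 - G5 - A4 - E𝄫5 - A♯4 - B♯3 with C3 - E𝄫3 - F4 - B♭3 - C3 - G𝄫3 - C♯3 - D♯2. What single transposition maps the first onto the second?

down a major thirteenth

Take the first pair: A4 → C3. A to C spans 13 letter names, so the interval is some kind of thirteenth.
C3 to A4 is 21 semitones, which makes it a major thirteenth; the second version is lower, so the direction is down.
Checking another pair — B#3 → D#2 — gives the same interval.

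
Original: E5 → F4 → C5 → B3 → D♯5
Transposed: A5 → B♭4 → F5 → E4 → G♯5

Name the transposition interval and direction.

Take the first pair: E5 → A5. E to A spans 4 letter names, so the interval is some kind of fourth.
E5 to A5 is 5 semitones, which makes it a perfect fourth; the second version is higher, so the direction is up.
Checking another pair — D#5 → G#5 — gives the same interval.

up a perfect fourth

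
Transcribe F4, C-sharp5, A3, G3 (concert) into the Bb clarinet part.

G4 D#5 B3 A3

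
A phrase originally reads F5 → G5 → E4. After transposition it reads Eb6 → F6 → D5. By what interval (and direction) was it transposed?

From F5 to Eb6 is 7 letter names — a seventh of some quality.
F5 to Eb6 is 10 semitones, which makes it a minor seventh; the second version is higher, so the direction is up.
Checking another pair — E4 → D5 — gives the same interval.

up a minor seventh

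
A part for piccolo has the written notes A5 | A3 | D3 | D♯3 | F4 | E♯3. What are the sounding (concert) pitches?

Written C4 on the piccolo sounds as C5, a perfect octave higher; apply that shift to every note.
A5 -> A6
A3 -> A4
D3 -> D4
D#3 -> D#4
F4 -> F5
E#3 -> E#4

A6 A4 D4 D#4 F5 E#4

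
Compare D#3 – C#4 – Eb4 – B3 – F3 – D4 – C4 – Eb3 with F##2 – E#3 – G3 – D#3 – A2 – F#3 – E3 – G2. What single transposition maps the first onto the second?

From D#3 to F##2 is 6 letter names — a sixth of some quality.
F##2 to D#3 is 8 semitones, which makes it a minor sixth; the second version is lower, so the direction is down.
Checking another pair — Eb3 → G2 — gives the same interval.

down a minor sixth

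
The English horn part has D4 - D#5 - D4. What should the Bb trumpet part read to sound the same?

First find concert pitch: the English horn sounds a perfect fifth below written, so D4 D#5 D4 sounds G3 G#4 G3.
Then write for Bb trumpet: it sounds a major second below written, so the part must be a major second above concert.
G3 → A3
G#4 → A#4
G3 → A3

A3 A#4 A3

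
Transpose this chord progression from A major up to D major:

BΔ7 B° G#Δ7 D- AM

A major up to D major is a perfect fourth; each chord root moves by that interval while the quality stays the same.
BΔ7: root B up a perfect fourth → E, giving EΔ7.
B°: root B up a perfect fourth → E, giving E°.
G#Δ7: root G# up a perfect fourth → C#, giving C#Δ7.
D-: root D up a perfect fourth → G, giving G-.
AM: root A up a perfect fourth → D, giving DM.

EΔ7 E° C#Δ7 G- DM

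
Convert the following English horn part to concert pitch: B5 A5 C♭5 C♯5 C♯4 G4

The English horn sounds a perfect fifth below written, so transpose each written note down a perfect fifth.
B5 becomes E5
A5 becomes D5
Cb5 becomes Fb4
C#5 becomes F#4
C#4 becomes F#3
G4 becomes C4

E5 D5 Fb4 F#4 F#3 C4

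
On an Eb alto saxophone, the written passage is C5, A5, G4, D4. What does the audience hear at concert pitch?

Written C4 on the Eb alto saxophone sounds as Eb3, a major sixth lower; apply that shift to every note.
C5 → Eb4
A5 → C5
G4 → Bb3
D4 → F3

Eb4 C5 Bb3 F3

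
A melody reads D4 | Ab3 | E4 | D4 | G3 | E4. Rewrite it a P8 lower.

A perfect octave down from D4 gives D3.
A perfect octave down from Ab3 gives Ab2.
E4 down a perfect octave is E3.
A perfect octave down from D4 gives D3.
G3: an octave down reaches G, and 12 semitones makes it G2.
A perfect octave down from E4 gives E3.

D3 Ab2 E3 D3 G2 E3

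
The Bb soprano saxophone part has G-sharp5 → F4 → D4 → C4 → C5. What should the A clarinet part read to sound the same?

A5 Gb4 Eb4 Db4 Db5

First find concert pitch: the Bb soprano saxophone sounds a major second below written, so G-sharp5 F4 D4 C4 C5 sounds F#5 Eb4 C4 Bb3 Bb4.
Then write for A clarinet: it sounds a minor third below written, so the part must be a minor third above concert.
F#5 → A5
Eb4 → Gb4
C4 → Eb4
Bb3 → Db4
Bb4 → Db5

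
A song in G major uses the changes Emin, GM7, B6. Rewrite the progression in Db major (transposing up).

Bbmin DbM7 F6

G major up to Db major is a diminished fifth; each chord root moves by that interval while the quality stays the same.
Emin: root E up a diminished fifth → Bb, giving Bbmin.
GM7: root G up a diminished fifth → Db, giving DbM7.
B6: root B up a diminished fifth → F, giving F6.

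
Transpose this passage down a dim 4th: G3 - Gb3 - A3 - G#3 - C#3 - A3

G3: a fourth down reaches D, and 4 semitones makes it D#3.
Gb3 down a diminished fourth is D3.
A3 down a diminished fourth is E#3.
G#3: a fourth down reaches D, and 4 semitones makes it D##3.
C#3 down a diminished fourth is G##2.
A3 down a diminished fourth is E#3.

D#3 D3 E#3 D##3 G##2 E#3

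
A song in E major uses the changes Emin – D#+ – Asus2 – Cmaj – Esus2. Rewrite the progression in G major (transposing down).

Gmin F#+ Csus2 Ebmaj Gsus2

E major down to G major is a major sixth; each chord root moves by that interval while the quality stays the same.
Emin: root E down a major sixth → G, giving Gmin.
D#+: root D# down a major sixth → F#, giving F#+.
Asus2: root A down a major sixth → C, giving Csus2.
Cmaj: root C down a major sixth → Eb, giving Ebmaj.
Esus2: root E down a major sixth → G, giving Gsus2.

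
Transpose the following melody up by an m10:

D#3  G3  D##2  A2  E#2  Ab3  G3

F#4 Bb4 F##3 C4 G#3 Cb5 Bb4

D#3 → F#4
G3 → Bb4
D##2 → F##3
A2 → C4
E#2 → G#3
Ab3 → Cb5
G3 → Bb4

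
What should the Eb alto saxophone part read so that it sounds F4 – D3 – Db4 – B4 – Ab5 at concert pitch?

D5 B3 Bb4 G#5 F6

The Eb alto saxophone sounds a major sixth below written, so the written part must be a major sixth above concert — transpose each note up.
F4 to D5
D3 to B3
Db4 to Bb4
B4 to G#5
Ab5 to F6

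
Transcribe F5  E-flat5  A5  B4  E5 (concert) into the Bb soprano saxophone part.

G5 F5 B5 C#5 F#5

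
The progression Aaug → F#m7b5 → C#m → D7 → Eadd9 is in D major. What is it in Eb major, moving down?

D major down to Eb major is a major seventh; each chord root moves by that interval while the quality stays the same.
Aaug: root A down a major seventh → Bb, giving Bbaug.
F#m7b5: root F# down a major seventh → G, giving Gm7b5.
C#m: root C# down a major seventh → D, giving Dm.
D7: root D down a major seventh → Eb, giving Eb7.
Eadd9: root E down a major seventh → F, giving Fadd9.

Bbaug Gm7b5 Dm Eb7 Fadd9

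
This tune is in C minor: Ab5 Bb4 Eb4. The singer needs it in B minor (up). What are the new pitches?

G6 A5 D5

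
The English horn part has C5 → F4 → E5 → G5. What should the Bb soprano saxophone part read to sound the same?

First find concert pitch: the English horn sounds a perfect fifth below written, so C5 F4 E5 G5 sounds F4 Bb3 A4 C5.
Then write for Bb soprano saxophone: it sounds a major second below written, so the part must be a major second above concert.
F4 → G4
Bb3 → C4
A4 → B4
C5 → D5

G4 C4 B4 D5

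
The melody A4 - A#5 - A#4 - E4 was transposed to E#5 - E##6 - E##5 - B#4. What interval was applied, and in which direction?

From A4 to E#5 is 5 letter names — a fifth of some quality.
A4 to E#5 is 8 semitones, which makes it an augmented fifth; the second version is higher, so the direction is up.
Checking another pair — E4 → B#4 — gives the same interval.

up an augmented fifth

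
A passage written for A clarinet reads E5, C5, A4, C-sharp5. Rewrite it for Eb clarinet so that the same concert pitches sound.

A#4 F#4 D#4 F##4

First find concert pitch: the A clarinet sounds a minor third below written, so E5 C5 A4 C-sharp5 sounds C#5 A4 F#4 A#4.
Then write for Eb clarinet: it sounds a minor third above written, so the part must be a minor third below concert.
C#5 → A#4
A4 → F#4
F#4 → D#4
A#4 → F##4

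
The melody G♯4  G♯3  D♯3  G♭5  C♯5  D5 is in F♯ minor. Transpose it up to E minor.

F#5 F#4 C#4 Fb6 B5 C6

F♯ minor to E minor up is a minor seventh, so every note moves up by that interval.
G#4 -> F#5
G#3 -> F#4
D#3 -> C#4
Gb5 -> Fb6
C#5 -> B5
D5 -> C6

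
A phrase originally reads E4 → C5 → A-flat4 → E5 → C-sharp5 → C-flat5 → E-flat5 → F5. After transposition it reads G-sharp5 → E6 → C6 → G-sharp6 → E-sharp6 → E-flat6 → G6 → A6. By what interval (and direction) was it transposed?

up a major tenth

Take the first pair: E4 → G#5. E to G spans 10 letter names, so the interval is some kind of tenth.
E4 to G#5 is 16 semitones, which makes it a major tenth; the second version is higher, so the direction is up.
Checking another pair — F5 → A6 — gives the same interval.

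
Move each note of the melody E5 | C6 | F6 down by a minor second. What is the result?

A minor second down from E5 gives D#5.
C6 down a minor second is B5.
A minor second down from F6 gives E6.

D#5 B5 E6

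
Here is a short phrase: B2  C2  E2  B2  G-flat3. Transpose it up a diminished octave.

Bb3 Cb3 Eb3 Bb3 Gbb4

A diminished octave up from B2 gives Bb3.
C2: an octave up reaches C, and 11 semitones makes it Cb3.
E2 up a diminished octave is Eb3.
B2 up a diminished octave is Bb3.
Gb3: an octave up reaches G, and 11 semitones makes it Gbb4.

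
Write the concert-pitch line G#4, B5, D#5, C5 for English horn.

D#5 F#6 A#5 G5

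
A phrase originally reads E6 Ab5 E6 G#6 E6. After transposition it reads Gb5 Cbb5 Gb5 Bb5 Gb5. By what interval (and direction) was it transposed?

From E6 to Gb5 is 6 letter names — a sixth of some quality.
Gb5 to E6 is 10 semitones, which makes it an augmented sixth; the second version is lower, so the direction is down.
Checking another pair — E6 → Gb5 — gives the same interval.

down an augmented sixth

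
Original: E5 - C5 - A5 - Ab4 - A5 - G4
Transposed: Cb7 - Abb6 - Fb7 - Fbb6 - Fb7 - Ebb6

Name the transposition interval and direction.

up a diminished thirteenth

Take the first pair: E5 → Cb7. E to C spans 13 letter names, so the interval is some kind of thirteenth.
E5 to Cb7 is 19 semitones, which makes it a diminished thirteenth; the second version is higher, so the direction is up.
Checking another pair — G4 → Ebb6 — gives the same interval.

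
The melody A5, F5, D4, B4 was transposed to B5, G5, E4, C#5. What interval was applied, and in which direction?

up a major second

Take the first pair: A5 → B5. A to B spans 2 letter names, so the interval is some kind of second.
A5 to B5 is 2 semitones, which makes it a major second; the second version is higher, so the direction is up.
Checking another pair — B4 → C#5 — gives the same interval.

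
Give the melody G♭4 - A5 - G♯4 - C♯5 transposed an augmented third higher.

Gb4 -> B4
A5 -> C##6
G#4 -> B##4
C#5 -> E##5

B4 C##6 B##4 E##5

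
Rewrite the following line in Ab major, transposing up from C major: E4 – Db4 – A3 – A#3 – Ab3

C5 Bbb4 F4 F#4 Fb4

From C up to Ab is a minor sixth; apply that to each pitch.
E4 becomes C5
Db4 becomes Bbb4
A3 becomes F4
A#3 becomes F#4
Ab3 becomes Fb4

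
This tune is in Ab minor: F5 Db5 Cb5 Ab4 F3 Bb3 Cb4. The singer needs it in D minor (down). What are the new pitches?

B4 G4 F4 D4 B2 E3 F3

Ab minor to D minor down is a diminished fifth, so every note moves down by that interval.
F5 → B4
Db5 → G4
Cb5 → F4
Ab4 → D4
F3 → B2
Bb3 → E3
Cb4 → F3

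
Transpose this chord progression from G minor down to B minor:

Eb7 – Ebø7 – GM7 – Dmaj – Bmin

G minor down to B minor is a minor sixth; each chord root moves by that interval while the quality stays the same.
Eb7: root Eb down a minor sixth → G, giving G7.
Ebø7: root Eb down a minor sixth → G, giving Gø7.
GM7: root G down a minor sixth → B, giving BM7.
Dmaj: root D down a minor sixth → F#, giving F#maj.
Bmin: root B down a minor sixth → D#, giving D#min.

G7 Gø7 BM7 F#maj D#min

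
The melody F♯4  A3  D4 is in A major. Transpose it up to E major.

C#5 E4 A4

From A up to E is a perfect fifth; apply that to each pitch.
F#4 -> C#5
A3 -> E4
D4 -> A4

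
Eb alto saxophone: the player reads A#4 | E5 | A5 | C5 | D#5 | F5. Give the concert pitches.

C#4 G4 C5 Eb4 F#4 Ab4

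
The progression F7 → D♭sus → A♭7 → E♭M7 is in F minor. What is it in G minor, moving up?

F minor up to G minor is a major second; each chord root moves by that interval while the quality stays the same.
F7: root F up a major second → G, giving G7.
D♭sus: root D♭ up a major second → Eb, giving Ebsus.
A♭7: root A♭ up a major second → Bb, giving Bb7.
E♭M7: root E♭ up a major second → F, giving FM7.

G7 Ebsus Bb7 FM7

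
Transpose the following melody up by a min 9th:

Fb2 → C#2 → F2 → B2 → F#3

Fb2 up a minor ninth is Gbb3.
C#2 up a minor ninth is D3.
A minor ninth up from F2 gives Gb3.
B2 up a minor ninth is C4.
F#3: a ninth up reaches G, and 13 semitones makes it G4.

Gbb3 D3 Gb3 C4 G4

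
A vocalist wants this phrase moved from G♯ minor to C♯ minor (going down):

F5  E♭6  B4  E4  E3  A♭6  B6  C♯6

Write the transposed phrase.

Bb4 Ab5 E4 A3 A2 Db6 E6 F#5

From G♯ down to C♯ is a perfect fifth; apply that to each pitch.
F5 to Bb4
Eb6 to Ab5
B4 to E4
E4 to A3
E3 to A2
Ab6 to Db6
B6 to E6
C#6 to F#5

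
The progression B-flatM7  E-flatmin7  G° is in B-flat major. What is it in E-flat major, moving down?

B-flat major down to E-flat major is a perfect fifth; each chord root moves by that interval while the quality stays the same.
B-flatM7: root B-flat down a perfect fifth → Eb, giving EbM7.
E-flatmin7: root E-flat down a perfect fifth → Ab, giving Abmin7.
G°: root G down a perfect fifth → C, giving C°.

EbM7 Abmin7 C°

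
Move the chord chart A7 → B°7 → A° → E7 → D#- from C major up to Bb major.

G7 A°7 G° D7 C#-

C major up to Bb major is a minor seventh; each chord root moves by that interval while the quality stays the same.
A7: root A up a minor seventh → G, giving G7.
B°7: root B up a minor seventh → A, giving A°7.
A°: root A up a minor seventh → G, giving G°.
E7: root E up a minor seventh → D, giving D7.
D#-: root D# up a minor seventh → C#, giving C#-.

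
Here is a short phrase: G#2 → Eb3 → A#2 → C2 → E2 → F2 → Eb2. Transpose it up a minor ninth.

A3 Fb4 B3 Db3 F3 Gb3 Fb3

G#2: a ninth up reaches A, and 13 semitones makes it A3.
Eb3 up a minor ninth is Fb4.
A#2: a ninth up reaches B, and 13 semitones makes it B3.
C2 up a minor ninth is Db3.
A minor ninth up from E2 gives F3.
F2: a ninth up reaches G, and 13 semitones makes it Gb3.
Eb2 up a minor ninth is Fb3.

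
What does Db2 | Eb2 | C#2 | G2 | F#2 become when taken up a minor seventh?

Cb3 Db3 B2 F3 E3

Db2 -> Cb3
Eb2 -> Db3
C#2 -> B2
G2 -> F3
F#2 -> E3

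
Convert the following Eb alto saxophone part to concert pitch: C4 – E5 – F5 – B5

Eb3 G4 Ab4 D5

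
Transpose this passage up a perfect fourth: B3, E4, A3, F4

E4 A4 D4 Bb4

A perfect fourth up from B3 gives E4.
E4: a fourth up reaches A, and 5 semitones makes it A4.
A3 up a perfect fourth is D4.
F4: a fourth up reaches B, and 5 semitones makes it Bb4.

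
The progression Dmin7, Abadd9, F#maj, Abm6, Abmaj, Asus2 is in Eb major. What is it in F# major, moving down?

E#min7 Badd9 G##maj Bm6 Bmaj B#sus2

Eb major down to F# major is a diminished seventh; each chord root moves by that interval while the quality stays the same.
Dmin7: root D down a diminished seventh → E#, giving E#min7.
Abadd9: root Ab down a diminished seventh → B, giving Badd9.
F#maj: root F# down a diminished seventh → G##, giving G##maj.
Abm6: root Ab down a diminished seventh → B, giving Bm6.
Abmaj: root Ab down a diminished seventh → B, giving Bmaj.
Asus2: root A down a diminished seventh → B#, giving B#sus2.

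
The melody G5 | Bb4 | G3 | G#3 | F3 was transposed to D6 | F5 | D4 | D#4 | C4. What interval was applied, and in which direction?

up a perfect fifth

Take the first pair: G5 → D6. G to D spans 5 letter names, so the interval is some kind of fifth.
G5 to D6 is 7 semitones, which makes it a perfect fifth; the second version is higher, so the direction is up.
Checking another pair — F3 → C4 — gives the same interval.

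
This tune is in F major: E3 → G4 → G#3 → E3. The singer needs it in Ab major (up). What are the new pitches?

G3 Bb4 B3 G3

F major to Ab major up is a minor third, so every note moves up by that interval.
E3 to G3
G4 to Bb4
G#3 to B3
E3 to G3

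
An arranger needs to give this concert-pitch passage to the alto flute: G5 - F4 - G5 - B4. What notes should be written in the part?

The alto flute sounds a perfect fourth below written, so the written part must be a perfect fourth above concert — transpose each note up.
G5 gives C6
F4 gives Bb4
G5 gives C6
B4 gives E5

C6 Bb4 C6 E5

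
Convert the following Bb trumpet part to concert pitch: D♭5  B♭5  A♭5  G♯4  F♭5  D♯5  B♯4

Cb5 Ab5 Gb5 F#4 Ebb5 C#5 A#4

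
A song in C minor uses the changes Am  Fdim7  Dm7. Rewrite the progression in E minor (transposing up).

C#m Adim7 F#m7

C minor up to E minor is a major third; each chord root moves by that interval while the quality stays the same.
Am: root A up a major third → C#, giving C#m.
Fdim7: root F up a major third → A, giving Adim7.
Dm7: root D up a major third → F#, giving F#m7.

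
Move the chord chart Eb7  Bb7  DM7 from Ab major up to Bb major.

F7 C7 EM7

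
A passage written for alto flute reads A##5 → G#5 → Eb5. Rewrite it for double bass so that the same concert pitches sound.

E##6 D#6 Bb5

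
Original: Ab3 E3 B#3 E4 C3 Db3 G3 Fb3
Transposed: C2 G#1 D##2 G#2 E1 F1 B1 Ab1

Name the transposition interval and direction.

down a minor thirteenth

Take the first pair: Ab3 → C2. A to C spans 13 letter names, so the interval is some kind of thirteenth.
C2 to Ab3 is 20 semitones, which makes it a minor thirteenth; the second version is lower, so the direction is down.
Checking another pair — Fb3 → Ab1 — gives the same interval.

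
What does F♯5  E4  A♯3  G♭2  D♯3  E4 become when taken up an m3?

F#5: a third up reaches A, and 3 semitones makes it A5.
A minor third up from E4 gives G4.
A#3: a third up reaches C, and 3 semitones makes it C#4.
Gb2 up a minor third is Bbb2.
D#3 up a minor third is F#3.
E4 up a minor third is G4.

A5 G4 C#4 Bbb2 F#3 G4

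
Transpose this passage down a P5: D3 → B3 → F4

G2 E3 Bb3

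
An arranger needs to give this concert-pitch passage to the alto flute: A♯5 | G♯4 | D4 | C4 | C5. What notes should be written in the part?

D#6 C#5 G4 F4 F5

The alto flute sounds a perfect fourth below written, so the written part must be a perfect fourth above concert — transpose each note up.
A#5 -> D#6
G#4 -> C#5
D4 -> G4
C4 -> F4
C5 -> F5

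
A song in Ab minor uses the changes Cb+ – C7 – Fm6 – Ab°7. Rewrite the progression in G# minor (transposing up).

B+ B#7 E#m6 G#°7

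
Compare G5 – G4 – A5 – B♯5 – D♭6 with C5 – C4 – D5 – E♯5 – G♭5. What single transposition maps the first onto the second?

Take the first pair: G5 → C5. G to C spans 5 letter names, so the interval is some kind of fifth.
C5 to G5 is 7 semitones, which makes it a perfect fifth; the second version is lower, so the direction is down.
Checking another pair — Db6 → Gb5 — gives the same interval.

down a perfect fifth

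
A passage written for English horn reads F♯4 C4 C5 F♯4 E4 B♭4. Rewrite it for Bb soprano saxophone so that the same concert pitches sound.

C#4 G3 G4 C#4 B3 F4

First find concert pitch: the English horn sounds a perfect fifth below written, so F♯4 C4 C5 F♯4 E4 B♭4 sounds B3 F3 F4 B3 A3 Eb4.
Then write for Bb soprano saxophone: it sounds a major second below written, so the part must be a major second above concert.
B3 → C#4
F3 → G3
F4 → G4
B3 → C#4
A3 → B3
Eb4 → F4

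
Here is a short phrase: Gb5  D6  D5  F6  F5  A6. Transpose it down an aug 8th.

Gb5 to Gbb4
D6 to Db5
D5 to Db4
F6 to Fb5
F5 to Fb4
A6 to Ab5

Gbb4 Db5 Db4 Fb5 Fb4 Ab5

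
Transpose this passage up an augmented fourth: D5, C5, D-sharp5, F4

G#5 F#5 G##5 B4

An augmented fourth up from D5 gives G#5.
C5 up an augmented fourth is F#5.
D#5: a fourth up reaches G, and 6 semitones makes it G##5.
F4: a fourth up reaches B, and 6 semitones makes it B4.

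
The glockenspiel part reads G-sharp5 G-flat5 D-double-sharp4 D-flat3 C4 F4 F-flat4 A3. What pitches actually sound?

G#7 Gb7 D##6 Db5 C6 F6 Fb6 A5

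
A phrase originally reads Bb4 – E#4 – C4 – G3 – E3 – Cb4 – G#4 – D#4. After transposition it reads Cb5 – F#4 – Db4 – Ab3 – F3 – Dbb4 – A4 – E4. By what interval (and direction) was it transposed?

up a minor second

Take the first pair: Bb4 → Cb5. B to C spans 2 letter names, so the interval is some kind of second.
Bb4 to Cb5 is 1 semitone, which makes it a minor second; the second version is higher, so the direction is up.
Checking another pair — D#4 → E4 — gives the same interval.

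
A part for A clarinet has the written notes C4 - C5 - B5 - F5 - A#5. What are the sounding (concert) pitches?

A3 A4 G#5 D5 F##5

Written C4 on the A clarinet sounds as A3, a minor third lower; apply that shift to every note.
C4 → A3
C5 → A4
B5 → G#5
F5 → D5
A#5 → F##5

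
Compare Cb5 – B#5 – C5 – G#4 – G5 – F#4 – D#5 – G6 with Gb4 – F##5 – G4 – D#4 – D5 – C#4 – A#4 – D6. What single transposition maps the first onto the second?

down a perfect fourth

Take the first pair: Cb5 → Gb4. C to G spans 4 letter names, so the interval is some kind of fourth.
Gb4 to Cb5 is 5 semitones, which makes it a perfect fourth; the second version is lower, so the direction is down.
Checking another pair — G6 → D6 — gives the same interval.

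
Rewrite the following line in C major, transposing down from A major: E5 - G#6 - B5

From A down to C is a major sixth; apply that to each pitch.
E5 -> G4
G#6 -> B5
B5 -> D5

G4 B5 D5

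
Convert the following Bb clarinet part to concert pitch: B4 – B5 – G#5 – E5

A4 A5 F#5 D5

The Bb clarinet sounds a major second below written, so transpose each written note down a major second.
B4 → A4
B5 → A5
G#5 → F#5
E5 → D5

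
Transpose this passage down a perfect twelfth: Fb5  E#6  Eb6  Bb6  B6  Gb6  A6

Fb5 to Bbb3
E#6 to A#4
Eb6 to Ab4
Bb6 to Eb5
B6 to E5
Gb6 to Cb5
A6 to D5

Bbb3 A#4 Ab4 Eb5 E5 Cb5 D5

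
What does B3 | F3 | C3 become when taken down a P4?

F#3 C3 G2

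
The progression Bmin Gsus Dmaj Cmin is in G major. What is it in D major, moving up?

F#min Dsus Amaj Gmin

G major up to D major is a perfect fifth; each chord root moves by that interval while the quality stays the same.
Bmin: root B up a perfect fifth → F#, giving F#min.
Gsus: root G up a perfect fifth → D, giving Dsus.
Dmaj: root D up a perfect fifth → A, giving Amaj.
Cmin: root C up a perfect fifth → G, giving Gmin.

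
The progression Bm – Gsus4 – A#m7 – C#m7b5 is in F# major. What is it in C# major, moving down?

F#m Dsus4 E#m7 G#m7b5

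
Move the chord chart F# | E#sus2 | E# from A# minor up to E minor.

A# minor up to E minor is a diminished fifth; each chord root moves by that interval while the quality stays the same.
F#: root F# up a diminished fifth → C, giving C.
E#sus2: root E# up a diminished fifth → B, giving Bsus2.
E#: root E# up a diminished fifth → B, giving B.

C Bsus2 B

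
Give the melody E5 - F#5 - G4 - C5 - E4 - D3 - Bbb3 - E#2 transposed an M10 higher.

A major tenth up from E5 gives G#6.
A major tenth up from F#5 gives A#6.
G4: a tenth up reaches B, and 16 semitones makes it B5.
C5 up a major tenth is E6.
E4: a tenth up reaches G, and 16 semitones makes it G#5.
D3 up a major tenth is F#4.
A major tenth up from Bbb3 gives Db5.
E#2 up a major tenth is G##3.

G#6 A#6 B5 E6 G#5 F#4 Db5 G##3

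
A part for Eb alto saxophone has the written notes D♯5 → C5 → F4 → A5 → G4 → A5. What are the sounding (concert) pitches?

The Eb alto saxophone sounds a major sixth below written, so transpose each written note down a major sixth.
D#5 -> F#4
C5 -> Eb4
F4 -> Ab3
A5 -> C5
G4 -> Bb3
A5 -> C5

F#4 Eb4 Ab3 C5 Bb3 C5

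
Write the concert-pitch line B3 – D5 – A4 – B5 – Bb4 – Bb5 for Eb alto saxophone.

G#4 B5 F#5 G#6 G5 G6

Written C4 sounds as Eb3 on the Eb alto saxophone, so concert pitches are written a major sixth up.
B3 -> G#4
D5 -> B5
A4 -> F#5
B5 -> G#6
Bb4 -> G5
Bb5 -> G6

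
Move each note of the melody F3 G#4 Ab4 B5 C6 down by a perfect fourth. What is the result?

F3: a fourth down reaches C, and 5 semitones makes it C3.
A perfect fourth down from G#4 gives D#4.
Ab4: a fourth down reaches E, and 5 semitones makes it Eb4.
B5 down a perfect fourth is F#5.
A perfect fourth down from C6 gives G5.

C3 D#4 Eb4 F#5 G5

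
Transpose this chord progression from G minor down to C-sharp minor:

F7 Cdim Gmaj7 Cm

B7 F#dim C#maj7 F#m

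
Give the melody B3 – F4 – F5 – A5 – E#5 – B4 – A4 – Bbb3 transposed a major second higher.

B3 to C#4
F4 to G4
F5 to G5
A5 to B5
E#5 to F##5
B4 to C#5
A4 to B4
Bbb3 to Cb4

C#4 G4 G5 B5 F##5 C#5 B4 Cb4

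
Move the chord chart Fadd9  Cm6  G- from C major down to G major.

C major down to G major is a perfect fourth; each chord root moves by that interval while the quality stays the same.
Fadd9: root F down a perfect fourth → C, giving Cadd9.
Cm6: root C down a perfect fourth → G, giving Gm6.
G-: root G down a perfect fourth → D, giving D-.

Cadd9 Gm6 D-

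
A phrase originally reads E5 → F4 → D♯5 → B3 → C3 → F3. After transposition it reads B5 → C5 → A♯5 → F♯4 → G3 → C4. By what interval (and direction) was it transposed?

From E5 to B5 is 5 letter names — a fifth of some quality.
E5 to B5 is 7 semitones, which makes it a perfect fifth; the second version is higher, so the direction is up.
Checking another pair — F3 → C4 — gives the same interval.

up a perfect fifth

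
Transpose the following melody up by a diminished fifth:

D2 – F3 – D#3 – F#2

D2 -> Ab2
F3 -> Cb4
D#3 -> A3
F#2 -> C3

Ab2 Cb4 A3 C3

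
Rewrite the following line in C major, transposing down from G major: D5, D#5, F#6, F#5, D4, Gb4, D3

G4 G#4 B5 B4 G3 Cb4 G2

From G down to C is a perfect fifth; apply that to each pitch.
D5 -> G4
D#5 -> G#4
F#6 -> B5
F#5 -> B4
D4 -> G3
Gb4 -> Cb4
D3 -> G2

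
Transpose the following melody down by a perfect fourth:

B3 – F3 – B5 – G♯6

F#3 C3 F#5 D#6

B3 → F#3
F3 → C3
B5 → F#5
G#6 → D#6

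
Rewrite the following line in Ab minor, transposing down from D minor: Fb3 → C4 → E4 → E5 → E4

From D down to Ab is an augmented fourth; apply that to each pitch.
Fb3 -> Cbb3
C4 -> Gb3
E4 -> Bb3
E5 -> Bb4
E4 -> Bb3

Cbb3 Gb3 Bb3 Bb4 Bb3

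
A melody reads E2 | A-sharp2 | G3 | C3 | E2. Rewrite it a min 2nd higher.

E2 up a minor second is F2.
A minor second up from A#2 gives B2.
A minor second up from G3 gives Ab3.
C3 up a minor second is Db3.
E2: a second up reaches F, and 1 semitone makes it F2.

F2 B2 Ab3 Db3 F2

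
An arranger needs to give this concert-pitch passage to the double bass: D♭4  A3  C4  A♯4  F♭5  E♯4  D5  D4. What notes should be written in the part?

Db5 A4 C5 A#5 Fb6 E#5 D6 D5

Written C4 sounds as C3 on the double bass, so concert pitches are written a perfect octave up.
Db4 -> Db5
A3 -> A4
C4 -> C5
A#4 -> A#5
Fb5 -> Fb6
E#4 -> E#5
D5 -> D6
D4 -> D5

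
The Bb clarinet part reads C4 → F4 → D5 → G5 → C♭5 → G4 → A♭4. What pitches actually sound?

Bb3 Eb4 C5 F5 Bbb4 F4 Gb4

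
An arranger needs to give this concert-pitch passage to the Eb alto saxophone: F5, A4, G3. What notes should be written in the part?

D6 F#5 E4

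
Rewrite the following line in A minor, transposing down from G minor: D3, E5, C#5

E2 F#4 D#4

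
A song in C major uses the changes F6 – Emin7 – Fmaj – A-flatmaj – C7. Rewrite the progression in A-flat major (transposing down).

Db6 Cmin7 Dbmaj Fbmaj Ab7

C major down to A-flat major is a major third; each chord root moves by that interval while the quality stays the same.
F6: root F down a major third → Db, giving Db6.
Emin7: root E down a major third → C, giving Cmin7.
Fmaj: root F down a major third → Db, giving Dbmaj.
A-flatmaj: root A-flat down a major third → Fb, giving Fbmaj.
C7: root C down a major third → Ab, giving Ab7.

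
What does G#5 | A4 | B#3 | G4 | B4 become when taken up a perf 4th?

C#6 D5 E#4 C5 E5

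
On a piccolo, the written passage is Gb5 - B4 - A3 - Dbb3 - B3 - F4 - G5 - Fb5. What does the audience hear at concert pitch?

Gb6 B5 A4 Dbb4 B4 F5 G6 Fb6

The piccolo sounds a perfect octave above written, so transpose each written note up a perfect octave.
Gb5 to Gb6
B4 to B5
A3 to A4
Dbb3 to Dbb4
B3 to B4
F4 to F5
G5 to G6
Fb5 to Fb6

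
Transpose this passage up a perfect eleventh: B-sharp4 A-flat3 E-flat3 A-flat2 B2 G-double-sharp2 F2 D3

B#4: an eleventh up reaches E, and 17 semitones makes it E#6.
A perfect eleventh up from Ab3 gives Db5.
A perfect eleventh up from Eb3 gives Ab4.
Ab2 up a perfect eleventh is Db4.
A perfect eleventh up from B2 gives E4.
G##2: an eleventh up reaches C, and 17 semitones makes it C##4.
A perfect eleventh up from F2 gives Bb3.
D3: an eleventh up reaches G, and 17 semitones makes it G4.

E#6 Db5 Ab4 Db4 E4 C##4 Bb3 G4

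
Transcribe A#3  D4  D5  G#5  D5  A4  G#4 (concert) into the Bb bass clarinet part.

B#4 E5 E6 A#6 E6 B5 A#5

The Bb bass clarinet sounds a major ninth below written, so the written part must be a major ninth above concert — transpose each note up.
A#3 → B#4
D4 → E5
D5 → E6
G#5 → A#6
D5 → E6
A4 → B5
G#4 → A#5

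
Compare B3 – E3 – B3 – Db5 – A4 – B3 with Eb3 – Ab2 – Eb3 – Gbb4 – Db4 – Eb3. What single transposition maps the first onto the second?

down an augmented fifth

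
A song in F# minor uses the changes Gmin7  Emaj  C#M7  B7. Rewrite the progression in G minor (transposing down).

F# minor down to G minor is a major seventh; each chord root moves by that interval while the quality stays the same.
Gmin7: root G down a major seventh → Ab, giving Abmin7.
Emaj: root E down a major seventh → F, giving Fmaj.
C#M7: root C# down a major seventh → D, giving DM7.
B7: root B down a major seventh → C, giving C7.

Abmin7 Fmaj DM7 C7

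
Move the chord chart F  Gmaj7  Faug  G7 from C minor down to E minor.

C minor down to E minor is a minor sixth; each chord root moves by that interval while the quality stays the same.
F: root F down a minor sixth → A, giving A.
Gmaj7: root G down a minor sixth → B, giving Bmaj7.
Faug: root F down a minor sixth → A, giving Aaug.
G7: root G down a minor sixth → B, giving B7.

A Bmaj7 Aaug B7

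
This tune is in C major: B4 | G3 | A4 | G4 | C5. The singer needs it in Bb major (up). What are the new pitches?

A5 F4 G5 F5 Bb5

C major to Bb major up is a minor seventh, so every note moves up by that interval.
B4 -> A5
G3 -> F4
A4 -> G5
G4 -> F5
C5 -> Bb5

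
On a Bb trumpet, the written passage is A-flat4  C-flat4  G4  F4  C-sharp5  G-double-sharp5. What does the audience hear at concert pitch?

Gb4 Bbb3 F4 Eb4 B4 F##5

Written C4 on the Bb trumpet sounds as Bb3, a major second lower; apply that shift to every note.
Ab4 → Gb4
Cb4 → Bbb3
G4 → F4
F4 → Eb4
C#5 → B4
G##5 → F##5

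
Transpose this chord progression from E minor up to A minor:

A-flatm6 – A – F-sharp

E minor up to A minor is a perfect fourth; each chord root moves by that interval while the quality stays the same.
A-flatm6: root A-flat up a perfect fourth → Db, giving Dbm6.
A: root A up a perfect fourth → D, giving D.
F-sharp: root F-sharp up a perfect fourth → B, giving B.

Dbm6 D B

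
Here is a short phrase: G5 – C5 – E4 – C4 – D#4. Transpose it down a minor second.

G5 to F#5
C5 to B4
E4 to D#4
C4 to B3
D#4 to C##4

F#5 B4 D#4 B3 C##4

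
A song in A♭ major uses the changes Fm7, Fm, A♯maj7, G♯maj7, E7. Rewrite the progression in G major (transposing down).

Em7 Em G##maj7 F##maj7 D#7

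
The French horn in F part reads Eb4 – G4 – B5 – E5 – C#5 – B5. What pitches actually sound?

Ab3 C4 E5 A4 F#4 E5

Written C4 on the French horn in F sounds as F3, a perfect fifth lower; apply that shift to every note.
Eb4 -> Ab3
G4 -> C4
B5 -> E5
E5 -> A4
C#5 -> F#4
B5 -> E5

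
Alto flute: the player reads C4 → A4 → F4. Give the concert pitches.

Written C4 on the alto flute sounds as G3, a perfect fourth lower; apply that shift to every note.
C4 gives G3
A4 gives E4
F4 gives C4

G3 E4 C4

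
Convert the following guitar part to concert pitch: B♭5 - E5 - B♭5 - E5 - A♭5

Written C4 on the guitar sounds as C3, a perfect octave lower; apply that shift to every note.
Bb5 -> Bb4
E5 -> E4
Bb5 -> Bb4
E5 -> E4
Ab5 -> Ab4

Bb4 E4 Bb4 E4 Ab4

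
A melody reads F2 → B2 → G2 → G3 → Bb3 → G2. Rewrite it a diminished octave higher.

Fb3 Bb3 Gb3 Gb4 Bbb4 Gb3

F2 gives Fb3
B2 gives Bb3
G2 gives Gb3
G3 gives Gb4
Bb3 gives Bbb4
G2 gives Gb3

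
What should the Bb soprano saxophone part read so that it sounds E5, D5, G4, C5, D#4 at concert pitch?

F#5 E5 A4 D5 E#4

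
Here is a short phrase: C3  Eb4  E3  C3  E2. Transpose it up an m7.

C3 gives Bb3
Eb4 gives Db5
E3 gives D4
C3 gives Bb3
E2 gives D3

Bb3 Db5 D4 Bb3 D3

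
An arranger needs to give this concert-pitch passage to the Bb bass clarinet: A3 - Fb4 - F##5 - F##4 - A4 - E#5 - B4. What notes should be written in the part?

B4 Gb5 G##6 G##5 B5 F##6 C#6

Written C4 sounds as Bb2 on the Bb bass clarinet, so concert pitches are written a major ninth up.
A3 -> B4
Fb4 -> Gb5
F##5 -> G##6
F##4 -> G##5
A4 -> B5
E#5 -> F##6
B4 -> C#6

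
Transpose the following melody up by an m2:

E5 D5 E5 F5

F5 Eb5 F5 Gb5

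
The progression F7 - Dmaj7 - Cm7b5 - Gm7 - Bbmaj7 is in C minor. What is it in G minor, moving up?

C minor up to G minor is a perfect fifth; each chord root moves by that interval while the quality stays the same.
F7: root F up a perfect fifth → C, giving C7.
Dmaj7: root D up a perfect fifth → A, giving Amaj7.
Cm7b5: root C up a perfect fifth → G, giving Gm7b5.
Gm7: root G up a perfect fifth → D, giving Dm7.
Bbmaj7: root Bb up a perfect fifth → F, giving Fmaj7.

C7 Amaj7 Gm7b5 Dm7 Fmaj7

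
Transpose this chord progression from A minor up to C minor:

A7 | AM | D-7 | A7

C7 CM F-7 C7

A minor up to C minor is a minor third; each chord root moves by that interval while the quality stays the same.
A7: root A up a minor third → C, giving C7.
AM: root A up a minor third → C, giving CM.
D-7: root D up a minor third → F, giving F-7.
A7: root A up a minor third → C, giving C7.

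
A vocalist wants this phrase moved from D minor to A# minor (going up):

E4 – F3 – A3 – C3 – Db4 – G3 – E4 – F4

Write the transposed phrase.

B#4 C#4 E#4 G#3 A4 D#4 B#4 C#5

D minor to A# minor up is an augmented fifth, so every note moves up by that interval.
E4 -> B#4
F3 -> C#4
A3 -> E#4
C3 -> G#3
Db4 -> A4
G3 -> D#4
E4 -> B#4
F4 -> C#5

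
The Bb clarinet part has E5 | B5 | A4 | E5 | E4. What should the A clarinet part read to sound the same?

First find concert pitch: the Bb clarinet sounds a major second below written, so E5 B5 A4 E5 E4 sounds D5 A5 G4 D5 D4.
Then write for A clarinet: it sounds a minor third below written, so the part must be a minor third above concert.
D5 → F5
A5 → C6
G4 → Bb4
D5 → F5
D4 → F4

F5 C6 Bb4 F5 F4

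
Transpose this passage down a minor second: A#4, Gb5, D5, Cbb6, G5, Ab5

A#4: a second down reaches G, and 1 semitone makes it G##4.
Gb5: a second down reaches F, and 1 semitone makes it F5.
A minor second down from D5 gives C#5.
A minor second down from Cbb6 gives Bbb5.
A minor second down from G5 gives F#5.
A minor second down from Ab5 gives G5.

G##4 F5 C#5 Bbb5 F#5 G5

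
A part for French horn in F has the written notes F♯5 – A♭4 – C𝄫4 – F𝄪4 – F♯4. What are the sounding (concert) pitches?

B4 Db4 Fbb3 B#3 B3

Written C4 on the French horn in F sounds as F3, a perfect fifth lower; apply that shift to every note.
F#5 gives B4
Ab4 gives Db4
Cbb4 gives Fbb3
F##4 gives B#3
F#4 gives B3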